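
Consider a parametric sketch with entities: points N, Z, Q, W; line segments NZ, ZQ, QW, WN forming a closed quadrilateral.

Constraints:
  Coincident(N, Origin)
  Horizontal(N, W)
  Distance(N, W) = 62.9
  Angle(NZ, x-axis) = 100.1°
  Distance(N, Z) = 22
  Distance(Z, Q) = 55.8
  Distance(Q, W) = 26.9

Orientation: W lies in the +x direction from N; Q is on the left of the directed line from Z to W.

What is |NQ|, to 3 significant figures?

57.4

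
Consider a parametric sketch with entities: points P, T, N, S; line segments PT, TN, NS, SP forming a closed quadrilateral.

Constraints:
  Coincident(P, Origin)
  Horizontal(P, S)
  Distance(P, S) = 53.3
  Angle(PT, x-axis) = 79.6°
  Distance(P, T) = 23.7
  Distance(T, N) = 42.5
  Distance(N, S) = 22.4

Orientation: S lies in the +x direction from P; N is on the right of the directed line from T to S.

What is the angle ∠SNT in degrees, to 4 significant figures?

109.6°

Checks: |TN| = 42.50 ✓; |NS| = 22.40 ✓.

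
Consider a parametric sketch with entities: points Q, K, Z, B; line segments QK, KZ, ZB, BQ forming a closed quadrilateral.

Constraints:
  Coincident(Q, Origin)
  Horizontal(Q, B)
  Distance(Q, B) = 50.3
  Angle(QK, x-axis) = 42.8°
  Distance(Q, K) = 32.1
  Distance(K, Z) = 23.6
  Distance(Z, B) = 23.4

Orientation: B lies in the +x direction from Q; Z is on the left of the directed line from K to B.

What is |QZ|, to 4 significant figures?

52.51

Q is at the origin; QB is horizontal with |QB| = 50.3 and B in +x, so B = (50.3, 0). QK runs at 42.8° with |QK| = 32.1, so K = (23.55, 21.81). Z is determined by |KZ| = 23.6 and |ZB| = 23.4 together: it lies at the intersection of circle(K, 23.6) and circle(B, 23.4). With |KB| = 34.51, the foot of the radical line on KB is 17.39 from K and the perpendicular offset is √(23.6² − 17.39²) = 15.95. Taking the left-of-KB solution: Z = (47.11, 23.18).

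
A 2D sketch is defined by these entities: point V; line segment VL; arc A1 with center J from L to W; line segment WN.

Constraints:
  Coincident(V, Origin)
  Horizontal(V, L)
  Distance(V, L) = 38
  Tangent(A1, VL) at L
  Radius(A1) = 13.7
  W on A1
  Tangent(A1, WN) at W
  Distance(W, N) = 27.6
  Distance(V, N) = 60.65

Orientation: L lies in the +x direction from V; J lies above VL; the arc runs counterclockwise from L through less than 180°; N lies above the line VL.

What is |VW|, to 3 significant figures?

54.1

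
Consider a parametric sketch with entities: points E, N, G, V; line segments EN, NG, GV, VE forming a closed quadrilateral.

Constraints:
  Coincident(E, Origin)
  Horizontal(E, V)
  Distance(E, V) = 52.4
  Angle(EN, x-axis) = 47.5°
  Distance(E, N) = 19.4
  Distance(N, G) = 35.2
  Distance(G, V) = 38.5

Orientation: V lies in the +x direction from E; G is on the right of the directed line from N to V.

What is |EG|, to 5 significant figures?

28.254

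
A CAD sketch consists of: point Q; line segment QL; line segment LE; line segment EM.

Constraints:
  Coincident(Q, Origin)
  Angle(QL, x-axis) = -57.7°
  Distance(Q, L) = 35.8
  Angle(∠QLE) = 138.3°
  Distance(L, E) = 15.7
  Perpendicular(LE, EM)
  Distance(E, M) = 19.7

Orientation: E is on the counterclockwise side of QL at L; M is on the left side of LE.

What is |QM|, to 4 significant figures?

42.63

∠QLE = 138.3°, so LE runs at -57.7° + (180° − 138.3°) = -16.00° from the x-axis; with |LE| = 15.7, E = L + 15.7·(cos -16.00°, sin -16.00°) = (34.22, -34.59). The perpendicularity gives EM at right angles to LE; with |EM| = 19.7 on the left of LE, M = E + 19.7·(0.2756, 0.9613) = (39.65, -15.65). Then |QM| = |M − Q| = 42.63.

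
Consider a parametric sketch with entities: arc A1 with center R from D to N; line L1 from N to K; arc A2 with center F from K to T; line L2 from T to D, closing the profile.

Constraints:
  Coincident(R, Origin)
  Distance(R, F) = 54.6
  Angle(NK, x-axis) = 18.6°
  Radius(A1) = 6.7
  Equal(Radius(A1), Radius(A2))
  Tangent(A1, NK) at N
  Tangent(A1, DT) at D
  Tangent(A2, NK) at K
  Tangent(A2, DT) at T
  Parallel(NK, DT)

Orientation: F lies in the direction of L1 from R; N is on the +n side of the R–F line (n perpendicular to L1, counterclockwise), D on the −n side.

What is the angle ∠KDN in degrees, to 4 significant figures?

76.21°

The slot axis is L1's direction at 18.6°, so u = (cos 18.6°, sin 18.6°) = (0.9478, 0.3190) and n = (−sin 18.6°, cos 18.6°) = (-0.3190, 0.9478). R is at the origin and F lies 54.6 along u from R, so F = 54.6·u = (51.75, 17.42). Tangency of A1 to both parallel lines with radius 6.7 puts N and D at R ± 6.7·n: N = (-2.137, 6.350), D = (2.137, -6.350). Equal radii place K and T the same way about F: K = F + 6.7·n = (49.61, 23.77), T = F − 6.7·n = (53.89, 11.07). Then cos ∠KDN = DK·DN / (|DK||DN|), giving 76.21°.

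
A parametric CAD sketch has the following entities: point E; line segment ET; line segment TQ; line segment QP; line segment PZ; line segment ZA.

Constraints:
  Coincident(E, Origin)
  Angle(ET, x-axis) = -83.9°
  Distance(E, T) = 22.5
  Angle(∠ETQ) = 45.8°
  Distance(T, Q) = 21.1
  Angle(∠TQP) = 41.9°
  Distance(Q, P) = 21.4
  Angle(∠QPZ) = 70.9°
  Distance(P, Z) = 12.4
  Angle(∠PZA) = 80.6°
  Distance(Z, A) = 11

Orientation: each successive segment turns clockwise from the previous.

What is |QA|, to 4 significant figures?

10.04

∠QPZ = 70.9° gives PZ at -105.3° from the x-axis; with |PZ| = 12.4, Z = (3.868, -19.90). ∠PZA = 80.6° gives ZA at 155.3° from the x-axis; with |ZA| = 11.0, A = (-6.126, -15.30). Then |QA| = |A − Q| = 10.04.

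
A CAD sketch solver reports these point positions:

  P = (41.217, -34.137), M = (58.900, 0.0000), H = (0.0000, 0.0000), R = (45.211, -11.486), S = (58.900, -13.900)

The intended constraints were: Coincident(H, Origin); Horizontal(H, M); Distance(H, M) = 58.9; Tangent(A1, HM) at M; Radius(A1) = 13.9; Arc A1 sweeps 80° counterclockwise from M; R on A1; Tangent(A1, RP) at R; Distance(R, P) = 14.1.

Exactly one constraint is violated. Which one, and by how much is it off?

Distance(R, P) = 14.1 — off by 8.90.

H = (0.00, 0.00) ✓; H.y = 0.00, M.y = 0.00 ✓; |HM| = 58.90 ✓; ∠(SM, MH) = 90.00° ✓; |SM| = 13.90 ✓; bearing(S→R) − bearing(S→M) = 80.00° ✓; |SR| = 13.90 ✓; ∠(SR, RP) = 90.00° ✓; |RP| = 23.00 ✗.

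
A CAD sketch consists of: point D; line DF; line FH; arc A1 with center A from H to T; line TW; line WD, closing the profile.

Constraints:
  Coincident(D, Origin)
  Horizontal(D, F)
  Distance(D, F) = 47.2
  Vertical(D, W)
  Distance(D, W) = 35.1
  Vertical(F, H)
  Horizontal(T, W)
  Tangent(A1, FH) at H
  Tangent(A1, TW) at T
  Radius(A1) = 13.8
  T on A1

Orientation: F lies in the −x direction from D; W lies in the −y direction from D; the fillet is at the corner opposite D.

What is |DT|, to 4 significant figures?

48.45

The virtual corner opposite D is at (-47.20, -35.10). Tangency of A1 to FH means the radius AH is perpendicular to FH and since A1 is tangent to TW there, AT ⟂ TW, with radius 13.8, so the center A sits 13.8 in from both sides at A = (-33.40, -21.30). That places the tangent points at H = (-47.20, -21.30) on FH and T = (-33.40, -35.10) on TW. Then |DT| = |T − D| = 48.45.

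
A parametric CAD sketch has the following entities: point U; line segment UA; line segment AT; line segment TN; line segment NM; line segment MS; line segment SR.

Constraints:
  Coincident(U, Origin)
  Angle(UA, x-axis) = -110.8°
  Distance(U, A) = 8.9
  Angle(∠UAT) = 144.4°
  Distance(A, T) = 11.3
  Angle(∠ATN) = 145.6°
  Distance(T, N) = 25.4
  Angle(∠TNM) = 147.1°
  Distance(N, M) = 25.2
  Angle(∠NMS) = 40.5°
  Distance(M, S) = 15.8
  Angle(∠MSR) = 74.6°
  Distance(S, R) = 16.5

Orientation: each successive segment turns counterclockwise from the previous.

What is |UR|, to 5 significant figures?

48.013

U is at the origin; UA runs at -110.8° with length 8.9, so A = (-3.1605, -8.3199). ∠UAT = 144.4° gives AT at -75.200° from the x-axis; with |AT| = 11.3, T = (-0.27391, -19.245). ∠ATN = 145.6° gives TN at -40.800° from the x-axis; with |TN| = 25.4, N = (18.954, -35.842). ∠TNM = 147.1° gives NM at -7.9000° from the x-axis; with |NM| = 25.2, M = (43.915, -39.306). ∠NMS = 40.5° gives MS at 131.60° from the x-axis; with |MS| = 15.8, S = (33.425, -27.490). ∠MSR = 74.6° gives SR at -123.00° from the x-axis; with |SR| = 16.5, R = (24.438, -41.328). Then |UR| = |R − U| = 48.013.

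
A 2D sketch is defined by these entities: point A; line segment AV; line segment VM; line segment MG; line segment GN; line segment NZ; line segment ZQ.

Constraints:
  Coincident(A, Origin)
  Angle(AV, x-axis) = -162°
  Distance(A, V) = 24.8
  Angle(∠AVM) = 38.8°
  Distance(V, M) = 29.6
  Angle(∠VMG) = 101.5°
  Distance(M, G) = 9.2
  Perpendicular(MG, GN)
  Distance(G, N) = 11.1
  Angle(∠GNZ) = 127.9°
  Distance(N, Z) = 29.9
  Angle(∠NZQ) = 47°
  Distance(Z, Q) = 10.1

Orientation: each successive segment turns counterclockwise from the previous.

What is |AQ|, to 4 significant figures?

27.40

A is at the origin; AV runs at -162.0° with length 24.8, so V = (-23.59, -7.664). ∠AVM = 38.8° gives VM at -20.80° from the x-axis; with |VM| = 29.6, M = (4.085, -18.17). ∠VMG = 101.5° gives MG at 57.70° from the x-axis; with |MG| = 9.2, G = (9.001, -10.40). MG ⟂ GN, so GN runs at 147.7°; with |GN| = 11.1, N = (-0.3817, -4.467). ∠GNZ = 127.9° gives NZ at -160.2° from the x-axis; with |NZ| = 29.9, Z = (-28.51, -14.60). ∠NZQ = 47.0° gives ZQ at -27.20° from the x-axis; with |ZQ| = 10.1, Q = (-19.53, -19.21). Then |AQ| = |Q − A| = 27.40.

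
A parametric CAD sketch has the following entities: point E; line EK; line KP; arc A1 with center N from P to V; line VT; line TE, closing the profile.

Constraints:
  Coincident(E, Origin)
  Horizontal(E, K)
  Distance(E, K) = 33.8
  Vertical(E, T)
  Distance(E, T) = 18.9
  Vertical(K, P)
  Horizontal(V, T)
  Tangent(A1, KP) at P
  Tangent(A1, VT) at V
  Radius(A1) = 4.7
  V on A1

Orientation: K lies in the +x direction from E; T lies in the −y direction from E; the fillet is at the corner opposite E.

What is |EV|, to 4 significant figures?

34.70

E is at the origin; EK is horizontal with |EK| = 33.8 and K on the +x side, so K = (33.80, 0.000). E and T share the same x with |ET| = 18.9 and T on the −y side, so T = (0.000, -18.90). The virtual corner opposite E is at (33.80, -18.90). Tangency of A1 to KP means the radius NP is perpendicular to KP and A1 meets VT tangentially, so NV is at right angles to VT, with radius 4.7, so the center N sits 4.7 in from both sides at N = (29.10, -14.20). That places the tangent points at P = (33.80, -14.20) on KP and V = (29.10, -18.90) on VT. Then |EV| = |V − E| = 34.70.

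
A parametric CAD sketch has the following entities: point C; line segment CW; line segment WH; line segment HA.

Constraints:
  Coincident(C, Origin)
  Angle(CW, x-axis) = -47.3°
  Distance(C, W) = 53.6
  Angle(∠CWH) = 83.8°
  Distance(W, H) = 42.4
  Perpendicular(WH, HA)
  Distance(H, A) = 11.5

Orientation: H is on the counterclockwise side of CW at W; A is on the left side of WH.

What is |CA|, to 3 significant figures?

55.6

∠CWH = 83.8°, so WH runs at -47.3° + (180° − 83.8°) = 48.9° from the x-axis; with |WH| = 42.4, H = W + 42.4·(cos 48.9°, sin 48.9°) = (64.2, -7.44). WH is perpendicular to HA; with |HA| = 11.5 on the left of WH, A = H + 11.5·(-0.754, 0.657) = (55.6, 0.119). Then |CA| = |A − C| = 55.6.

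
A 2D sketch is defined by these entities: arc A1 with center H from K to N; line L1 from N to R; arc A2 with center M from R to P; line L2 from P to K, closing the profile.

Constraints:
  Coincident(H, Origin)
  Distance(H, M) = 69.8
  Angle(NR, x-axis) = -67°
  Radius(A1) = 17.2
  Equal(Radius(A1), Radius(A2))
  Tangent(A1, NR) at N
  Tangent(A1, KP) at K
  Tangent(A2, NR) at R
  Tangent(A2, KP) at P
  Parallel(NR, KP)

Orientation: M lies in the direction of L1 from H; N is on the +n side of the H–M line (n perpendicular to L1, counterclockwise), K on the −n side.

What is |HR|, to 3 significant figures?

71.9

The slot axis is L1's direction at -67.0°, so u = (cos -67.0°, sin -67.0°) = (0.391, -0.921) and n = (−sin -67.0°, cos -67.0°) = (0.921, 0.391). H is at the origin and M lies 69.8 along u from H, so M = 69.8·u = (27.3, -64.3). Tangency of A1 to both parallel lines with radius 17.2 puts N and K at H ± 17.2·n: N = (15.8, 6.72), K = (-15.8, -6.72). Equal radii place R and P the same way about M: R = M + 17.2·n = (43.1, -57.5), P = M − 17.2·n = (11.4, -71.0). Then |HR| = |R − H| = 71.9.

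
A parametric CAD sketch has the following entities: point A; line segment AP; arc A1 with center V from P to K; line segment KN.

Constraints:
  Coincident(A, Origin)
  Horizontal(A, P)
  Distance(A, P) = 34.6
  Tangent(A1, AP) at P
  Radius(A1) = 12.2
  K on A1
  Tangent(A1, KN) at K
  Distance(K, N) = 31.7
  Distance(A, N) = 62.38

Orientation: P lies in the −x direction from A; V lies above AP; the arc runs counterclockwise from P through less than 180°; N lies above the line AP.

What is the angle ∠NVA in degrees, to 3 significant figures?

124°

Checks: |VK| = 12.20 ✓; ∠(VK, KN) = 90.00° ✓; |KN| = 31.70 ✓; |AN| = 62.38 ✓.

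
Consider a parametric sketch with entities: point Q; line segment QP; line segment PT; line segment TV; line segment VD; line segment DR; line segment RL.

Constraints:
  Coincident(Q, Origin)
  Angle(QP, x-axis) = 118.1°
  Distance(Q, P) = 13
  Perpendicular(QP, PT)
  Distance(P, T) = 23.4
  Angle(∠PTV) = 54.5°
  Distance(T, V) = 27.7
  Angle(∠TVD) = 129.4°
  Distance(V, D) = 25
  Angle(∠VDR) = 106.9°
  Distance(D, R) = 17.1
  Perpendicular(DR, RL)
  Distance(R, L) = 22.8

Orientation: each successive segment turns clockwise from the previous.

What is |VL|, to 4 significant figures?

24.39

Q is at the origin; QP runs at 118.1° with length 13.0, so P = (-6.123, 11.47). The perpendicularity gives PT at right angles to QP, so PT runs at 28.10°; with |PT| = 23.4, T = (14.52, 22.49). ∠PTV = 54.5° gives TV at -97.40° from the x-axis; with |TV| = 27.7, V = (10.95, -4.980). ∠TVD = 129.4° gives VD at -148.0° from the x-axis; with |VD| = 25.0, D = (-10.25, -18.23). ∠VDR = 106.9° gives DR at 138.9° from the x-axis; with |DR| = 17.1, R = (-23.14, -6.987). DR ⟂ RL, so RL runs at 48.90°; with |RL| = 22.8, L = (-8.148, 10.19). Then |VL| = |L − V| = 24.39.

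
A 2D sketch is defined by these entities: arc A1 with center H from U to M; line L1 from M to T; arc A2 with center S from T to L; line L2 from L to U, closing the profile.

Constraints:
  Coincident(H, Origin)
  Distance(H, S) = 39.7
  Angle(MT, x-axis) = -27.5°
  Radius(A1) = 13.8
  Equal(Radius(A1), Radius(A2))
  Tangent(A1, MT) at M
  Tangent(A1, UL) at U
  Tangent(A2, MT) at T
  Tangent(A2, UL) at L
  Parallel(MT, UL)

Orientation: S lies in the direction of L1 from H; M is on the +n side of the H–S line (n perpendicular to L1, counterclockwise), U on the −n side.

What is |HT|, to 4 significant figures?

42.03

The slot axis is L1's direction at -27.5°, so u = (cos -27.5°, sin -27.5°) = (0.8870, -0.4617) and n = (−sin -27.5°, cos -27.5°) = (0.4617, 0.8870). H is at the origin and S lies 39.7 along u from H, so S = 39.7·u = (35.21, -18.33). Tangency of A1 to both parallel lines with radius 13.8 puts M and U at H ± 13.8·n: M = (6.372, 12.24), U = (-6.372, -12.24). Equal radii place T and L the same way about S: T = S + 13.8·n = (41.59, -6.091), L = S − 13.8·n = (28.84, -30.57). Then |HT| = |T − H| = 42.03.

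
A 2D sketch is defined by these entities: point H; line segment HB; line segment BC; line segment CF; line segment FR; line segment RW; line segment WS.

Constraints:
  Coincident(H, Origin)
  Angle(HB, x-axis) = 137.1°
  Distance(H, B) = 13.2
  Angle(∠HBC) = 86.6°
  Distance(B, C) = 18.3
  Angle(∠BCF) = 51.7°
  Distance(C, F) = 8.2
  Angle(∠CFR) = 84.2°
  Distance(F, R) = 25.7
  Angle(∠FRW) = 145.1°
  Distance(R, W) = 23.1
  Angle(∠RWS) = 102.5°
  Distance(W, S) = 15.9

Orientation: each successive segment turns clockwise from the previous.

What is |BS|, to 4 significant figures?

40.77

H is at the origin; HB runs at 137.1° with length 13.2, so B = (-9.670, 8.986). ∠HBC = 86.6° gives BC at 43.70° from the x-axis; with |BC| = 18.3, C = (3.561, 21.63). ∠BCF = 51.7° gives CF at -84.60° from the x-axis; with |CF| = 8.2, F = (4.332, 13.47). ∠CFR = 84.2° gives FR at 179.6° from the x-axis; with |FR| = 25.7, R = (-21.37, 13.64). ∠FRW = 145.1° gives RW at 144.7° from the x-axis; with |RW| = 23.1, W = (-40.22, 26.99). ∠RWS = 102.5° gives WS at 67.20° from the x-axis; with |WS| = 15.9, S = (-34.06, 41.65). Then |BS| = |S − B| = 40.77.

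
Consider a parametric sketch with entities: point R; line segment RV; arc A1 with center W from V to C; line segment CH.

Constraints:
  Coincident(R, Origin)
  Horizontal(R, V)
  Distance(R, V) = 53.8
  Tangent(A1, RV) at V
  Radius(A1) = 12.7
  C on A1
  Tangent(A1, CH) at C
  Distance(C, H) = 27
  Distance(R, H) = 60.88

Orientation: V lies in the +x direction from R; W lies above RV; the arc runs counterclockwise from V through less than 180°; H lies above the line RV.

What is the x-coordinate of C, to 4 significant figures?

63.14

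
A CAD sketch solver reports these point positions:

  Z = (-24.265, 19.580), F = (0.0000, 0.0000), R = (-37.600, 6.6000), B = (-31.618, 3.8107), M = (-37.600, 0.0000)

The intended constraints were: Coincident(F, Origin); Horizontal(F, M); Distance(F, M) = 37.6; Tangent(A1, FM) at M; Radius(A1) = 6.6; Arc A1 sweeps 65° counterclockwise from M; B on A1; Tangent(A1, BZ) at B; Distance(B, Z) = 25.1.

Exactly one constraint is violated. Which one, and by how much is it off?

Distance(B, Z) = 25.1 — off by 7.70.

F = (0.00, 0.00) ✓; F.y = 0.00, M.y = 0.00 ✓; |FM| = 37.60 ✓; ∠(RM, MF) = 90.00° ✓; |RM| = 6.600 ✓; bearing(R→B) − bearing(R→M) = 65.00° ✓; |RB| = 6.600 ✓; ∠(RB, BZ) = 90.00° ✓; |BZ| = 17.40 ✗.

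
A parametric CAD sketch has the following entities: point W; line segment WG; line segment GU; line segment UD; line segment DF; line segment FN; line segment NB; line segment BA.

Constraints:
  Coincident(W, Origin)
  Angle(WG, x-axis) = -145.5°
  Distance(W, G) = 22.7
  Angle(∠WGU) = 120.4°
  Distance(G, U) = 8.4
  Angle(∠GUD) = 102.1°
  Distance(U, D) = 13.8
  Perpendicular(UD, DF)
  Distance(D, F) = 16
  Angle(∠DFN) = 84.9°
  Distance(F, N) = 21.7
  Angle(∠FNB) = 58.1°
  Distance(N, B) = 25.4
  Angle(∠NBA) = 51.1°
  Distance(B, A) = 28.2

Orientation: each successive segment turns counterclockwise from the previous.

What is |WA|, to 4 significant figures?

2.495

W is at the origin; WG runs at -145.5° with length 22.7, so G = (-18.71, -12.86). ∠WGU = 120.4° gives GU at -85.90° from the x-axis; with |GU| = 8.4, U = (-18.11, -21.24). ∠GUD = 102.1° gives UD at -8.000° from the x-axis; with |UD| = 13.8, D = (-4.441, -23.16). UD ⟂ DF, so DF runs at 82.00°; with |DF| = 16.0, F = (-2.215, -7.312). ∠DFN = 84.9° gives FN at 177.1° from the x-axis; with |FN| = 21.7, N = (-23.89, -6.214). ∠FNB = 58.1° gives NB at -61.00° from the x-axis; with |NB| = 25.4, B = (-11.57, -28.43). ∠NBA = 51.1° gives BA at 67.90° from the x-axis; with |BA| = 28.2, A = (-0.9631, -2.302). Then |WA| = |A − W| = 2.495.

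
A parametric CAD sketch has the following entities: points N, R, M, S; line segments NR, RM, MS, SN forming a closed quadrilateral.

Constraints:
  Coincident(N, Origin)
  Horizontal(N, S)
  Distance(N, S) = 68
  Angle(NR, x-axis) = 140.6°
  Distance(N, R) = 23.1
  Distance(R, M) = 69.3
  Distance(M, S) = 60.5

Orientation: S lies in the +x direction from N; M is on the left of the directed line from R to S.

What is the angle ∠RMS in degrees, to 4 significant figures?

83.99°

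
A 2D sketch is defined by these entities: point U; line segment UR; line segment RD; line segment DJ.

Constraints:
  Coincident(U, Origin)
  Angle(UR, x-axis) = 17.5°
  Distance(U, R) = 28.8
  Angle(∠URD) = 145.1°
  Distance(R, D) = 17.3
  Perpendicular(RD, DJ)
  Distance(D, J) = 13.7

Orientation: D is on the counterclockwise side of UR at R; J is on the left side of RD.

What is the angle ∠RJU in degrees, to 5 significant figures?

42.259°

U is at the origin; UR runs at 17.5° with length 28.8, so R = 28.8·(cos 17.5°, sin 17.5°) = (27.467, 8.6603). ∠URD = 145.1°, so RD runs at 17.5° + (180° − 145.1°) = 52.400° from the x-axis; with |RD| = 17.3, D = R + 17.3·(cos 52.400°, sin 52.400°) = (38.023, 22.367). RD is perpendicular to DJ; with |DJ| = 13.7 on the left of RD, J = D + 13.7·(-0.79229, 0.61015) = (27.168, 30.726). Then cos ∠RJU = JR·JU / (|JR||JU|), giving 42.259°.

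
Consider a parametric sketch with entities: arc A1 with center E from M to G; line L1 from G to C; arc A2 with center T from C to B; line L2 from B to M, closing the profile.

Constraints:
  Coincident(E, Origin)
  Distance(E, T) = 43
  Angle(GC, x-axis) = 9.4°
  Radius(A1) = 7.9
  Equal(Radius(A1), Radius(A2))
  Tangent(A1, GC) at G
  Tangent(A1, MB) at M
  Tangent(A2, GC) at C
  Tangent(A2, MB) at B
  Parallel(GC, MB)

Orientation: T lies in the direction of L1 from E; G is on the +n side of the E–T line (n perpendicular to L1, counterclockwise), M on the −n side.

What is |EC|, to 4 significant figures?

43.72

Tangency of A1 to both parallel lines with radius 7.9 puts G and M at E ± 7.9·n: G = (-1.290, 7.794), M = (1.290, -7.794). Equal radii place C and B the same way about T: C = T + 7.9·n = (41.13, 14.82), B = T − 7.9·n = (43.71, -0.7709). Then |EC| = |C − E| = 43.72.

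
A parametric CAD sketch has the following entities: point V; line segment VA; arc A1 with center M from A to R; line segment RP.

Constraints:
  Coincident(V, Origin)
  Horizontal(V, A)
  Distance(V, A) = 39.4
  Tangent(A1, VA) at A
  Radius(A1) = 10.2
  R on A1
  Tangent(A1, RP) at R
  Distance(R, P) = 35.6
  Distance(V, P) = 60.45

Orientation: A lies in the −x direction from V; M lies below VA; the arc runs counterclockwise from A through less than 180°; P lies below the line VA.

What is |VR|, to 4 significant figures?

50.88

V is at the origin; VA is horizontal with |VA| = 39.4 and A on the −x side, so A = (-39.40, 0.000). A1 meets VA tangentially, so MA is at right angles to VA, so M = A + (0, -10.2) = (-39.40, -10.20). Since MR ⟂ RP (tangency), |MP| = √(10.2² + 35.6²) = 37.03 regardless of where R sits on A1. So P lies on both circle(V, 60.45) and circle(M, 37.03); the below-VA intersection is P = (-37.77, -47.20). R is the foot of the tangent from P: R = (-49.07, -13.44).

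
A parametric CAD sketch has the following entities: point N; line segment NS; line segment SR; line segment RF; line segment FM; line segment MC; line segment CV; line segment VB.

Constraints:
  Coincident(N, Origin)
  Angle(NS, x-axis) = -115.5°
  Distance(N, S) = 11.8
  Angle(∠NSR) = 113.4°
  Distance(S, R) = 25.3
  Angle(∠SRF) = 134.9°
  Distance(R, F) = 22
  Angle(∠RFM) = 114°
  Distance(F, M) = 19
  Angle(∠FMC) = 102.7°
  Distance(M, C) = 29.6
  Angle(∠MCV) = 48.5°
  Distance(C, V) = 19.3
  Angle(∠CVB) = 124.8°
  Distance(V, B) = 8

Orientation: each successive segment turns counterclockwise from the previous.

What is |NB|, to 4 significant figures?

32.82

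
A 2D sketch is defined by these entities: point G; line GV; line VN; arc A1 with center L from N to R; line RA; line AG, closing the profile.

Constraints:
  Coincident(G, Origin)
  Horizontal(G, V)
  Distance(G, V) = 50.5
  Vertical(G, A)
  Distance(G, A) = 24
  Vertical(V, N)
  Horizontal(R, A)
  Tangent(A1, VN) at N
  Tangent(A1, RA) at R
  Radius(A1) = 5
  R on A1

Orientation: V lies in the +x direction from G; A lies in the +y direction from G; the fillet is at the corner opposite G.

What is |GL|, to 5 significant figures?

49.308

G is at the origin; GV is horizontal with |GV| = 50.5 and V on the +x side, so V = (50.500, 0.0000). GA is vertical with |GA| = 24.0 and A on the +y side, so A = (0.0000, 24.000). The virtual corner opposite G is at (50.500, 24.000). A1 meets VN tangentially, so LN is at right angles to VN and tangency of A1 to RA means the radius LR is perpendicular to RA, with radius 5.0, so the center L sits 5.0 in from both sides at L = (45.500, 19.000). Then |GL| = |L − G| = 49.308.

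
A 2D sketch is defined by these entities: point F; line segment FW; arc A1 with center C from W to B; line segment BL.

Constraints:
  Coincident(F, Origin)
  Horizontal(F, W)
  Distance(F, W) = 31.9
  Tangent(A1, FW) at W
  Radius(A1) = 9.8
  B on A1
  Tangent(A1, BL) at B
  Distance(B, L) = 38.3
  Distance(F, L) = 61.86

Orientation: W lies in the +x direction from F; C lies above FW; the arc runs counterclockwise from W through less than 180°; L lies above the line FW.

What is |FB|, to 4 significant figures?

43.02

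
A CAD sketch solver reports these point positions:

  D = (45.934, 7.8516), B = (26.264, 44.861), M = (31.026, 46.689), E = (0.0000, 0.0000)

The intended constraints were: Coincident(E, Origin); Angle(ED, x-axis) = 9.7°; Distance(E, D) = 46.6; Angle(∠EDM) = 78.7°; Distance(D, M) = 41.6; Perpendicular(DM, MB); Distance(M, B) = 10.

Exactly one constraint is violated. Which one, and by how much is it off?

Distance(M, B) = 10 — off by 4.90.

E = (0.00, 0.00) ✓; ED at 9.700° ✓; |ED| = 46.60 ✓; ∠EDM = 78.70° ✓; |DM| = 41.60 ✓; ∠(DM, MB) = 90.00° ✓; |MB| = 5.101 ✗.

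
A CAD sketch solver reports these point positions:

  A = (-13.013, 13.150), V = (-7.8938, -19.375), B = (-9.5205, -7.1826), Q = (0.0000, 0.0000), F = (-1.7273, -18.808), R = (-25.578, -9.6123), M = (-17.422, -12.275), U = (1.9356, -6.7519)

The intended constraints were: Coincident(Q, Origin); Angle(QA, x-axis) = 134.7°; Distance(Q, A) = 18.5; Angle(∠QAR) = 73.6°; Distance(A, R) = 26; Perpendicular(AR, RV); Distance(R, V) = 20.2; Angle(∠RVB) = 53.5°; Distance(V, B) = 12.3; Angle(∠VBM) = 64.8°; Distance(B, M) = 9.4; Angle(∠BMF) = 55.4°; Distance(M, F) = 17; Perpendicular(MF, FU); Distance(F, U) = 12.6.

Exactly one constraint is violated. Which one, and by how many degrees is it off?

Perpendicular(MF, FU) — off by 5.70°.

Q = (0.00, 0.00) ✓; QA at 134.7° ✓; |QA| = 18.50 ✓; ∠QAR = 73.60° ✓; |AR| = 26.00 ✓; ∠(AR, RV) = 90.00° ✓; |RV| = 20.20 ✓; ∠RVB = 53.50° ✓; |VB| = 12.30 ✓; ∠VBM = 64.80° ✓; |BM| = 9.400 ✓; ∠BMF = 55.40° ✓; |MF| = 17.00 ✓; ∠(MF, FU) = 95.70° ✗; |FU| = 12.60 ✓.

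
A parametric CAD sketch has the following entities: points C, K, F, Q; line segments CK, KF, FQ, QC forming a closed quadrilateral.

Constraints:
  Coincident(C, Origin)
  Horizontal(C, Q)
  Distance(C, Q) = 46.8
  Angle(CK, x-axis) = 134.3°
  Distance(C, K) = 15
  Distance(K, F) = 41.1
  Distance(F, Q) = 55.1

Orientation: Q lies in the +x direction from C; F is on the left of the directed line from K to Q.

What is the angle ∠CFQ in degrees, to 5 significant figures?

54.219°

C is at the origin; C and Q share the same y with |CQ| = 46.8 and Q in +x, so Q = (46.8, 0). CK runs at 134.3° with |CK| = 15.0, so K = (-10.476, 10.735). F is determined by |KF| = 41.1 and |FQ| = 55.1 together: it lies at the intersection of circle(K, 41.1) and circle(Q, 55.1). With |KQ| = 58.274, the foot of the radical line on KQ is 17.581 from K and the perpendicular offset is √(41.1² − 17.581²) = 37.150. Taking the left-of-KQ solution: F = (13.648, 44.011).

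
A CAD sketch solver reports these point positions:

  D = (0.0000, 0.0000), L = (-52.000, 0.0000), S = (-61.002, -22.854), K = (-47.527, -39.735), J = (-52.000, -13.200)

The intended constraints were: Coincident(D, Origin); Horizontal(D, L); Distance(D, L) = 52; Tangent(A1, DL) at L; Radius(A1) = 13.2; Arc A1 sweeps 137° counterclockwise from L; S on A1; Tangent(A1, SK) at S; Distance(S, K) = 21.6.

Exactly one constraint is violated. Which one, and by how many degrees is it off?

Tangent(A1, SK) at S — off by 8.40°.

D = (0.00, 0.00) ✓; D.y = 0.00, L.y = 0.00 ✓; |DL| = 52.00 ✓; ∠(JL, LD) = 90.00° ✓; |JL| = 13.20 ✓; bearing(J→S) − bearing(J→L) = 137.0° ✓; |JS| = 13.20 ✓; ∠(JS, SK) = 98.40° ✗; |SK| = 21.60 ✓.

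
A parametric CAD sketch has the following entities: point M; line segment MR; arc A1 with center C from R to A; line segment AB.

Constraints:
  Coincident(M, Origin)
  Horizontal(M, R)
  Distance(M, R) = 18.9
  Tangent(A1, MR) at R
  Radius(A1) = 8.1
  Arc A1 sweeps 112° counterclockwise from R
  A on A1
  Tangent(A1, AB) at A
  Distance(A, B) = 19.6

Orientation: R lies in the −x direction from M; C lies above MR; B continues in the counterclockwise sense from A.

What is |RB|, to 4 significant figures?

29.31

On A1, R sits at bearing -90° from C; a 112° counterclockwise sweep puts A at bearing 22°, so A = C + 8.1·(cos 22°, sin 22°) = (-11.39, 11.13). A1 meets AB tangentially, so CA is at right angles to AB, so AB runs along (−sin 22°, cos 22°); with |AB| = 19.6, B = (-18.73, 29.31). Then |RB| = |B − R| = 29.31.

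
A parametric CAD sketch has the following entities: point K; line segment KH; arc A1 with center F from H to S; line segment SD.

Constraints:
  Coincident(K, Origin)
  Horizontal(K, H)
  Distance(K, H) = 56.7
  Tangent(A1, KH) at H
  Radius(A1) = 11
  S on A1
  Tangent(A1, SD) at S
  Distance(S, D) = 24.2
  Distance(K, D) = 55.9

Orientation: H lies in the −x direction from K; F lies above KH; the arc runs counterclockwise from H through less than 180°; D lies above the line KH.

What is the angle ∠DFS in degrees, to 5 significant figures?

65.556°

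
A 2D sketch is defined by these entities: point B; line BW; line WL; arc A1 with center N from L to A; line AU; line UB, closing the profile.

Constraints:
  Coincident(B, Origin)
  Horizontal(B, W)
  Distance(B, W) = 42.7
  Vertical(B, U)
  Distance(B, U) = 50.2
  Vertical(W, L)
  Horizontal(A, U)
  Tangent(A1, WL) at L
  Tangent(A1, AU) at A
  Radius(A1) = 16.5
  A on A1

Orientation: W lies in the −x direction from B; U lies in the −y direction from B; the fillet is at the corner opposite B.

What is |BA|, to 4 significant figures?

56.63

B is at the origin; B and W share the same y with |BW| = 42.7 and W on the −x side, so W = (-42.70, 0.000). B and U share the same x with |BU| = 50.2 and U on the −y side, so U = (0.000, -50.20). The virtual corner opposite B is at (-42.70, -50.20). Tangency of A1 to WL means the radius NL is perpendicular to WL and the tangent condition forces NA to be normal to AU, with radius 16.5, so the center N sits 16.5 in from both sides at N = (-26.20, -33.70). That places the tangent points at L = (-42.70, -33.70) on WL and A = (-26.20, -50.20) on AU. Then |BA| = |A − B| = 56.63.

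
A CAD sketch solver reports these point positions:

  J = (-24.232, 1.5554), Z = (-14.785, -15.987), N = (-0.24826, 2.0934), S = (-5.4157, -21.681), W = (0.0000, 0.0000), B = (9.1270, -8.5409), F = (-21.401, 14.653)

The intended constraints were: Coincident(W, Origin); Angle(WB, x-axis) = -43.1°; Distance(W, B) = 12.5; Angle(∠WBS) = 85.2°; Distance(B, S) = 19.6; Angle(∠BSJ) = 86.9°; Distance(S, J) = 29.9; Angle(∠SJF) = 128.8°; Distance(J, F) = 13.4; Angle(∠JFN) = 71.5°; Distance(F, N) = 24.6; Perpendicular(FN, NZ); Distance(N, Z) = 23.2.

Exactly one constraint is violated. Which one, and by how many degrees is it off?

Perpendicular(FN, NZ) — off by 8.10°.

W = (0.00, 0.00) ✓; WB at -43.10° ✓; |WB| = 12.50 ✓; ∠WBS = 85.20° ✓; |BS| = 19.60 ✓; ∠BSJ = 86.90° ✓; |SJ| = 29.90 ✓; ∠SJF = 128.8° ✓; |JF| = 13.40 ✓; ∠JFN = 71.50° ✓; |FN| = 24.60 ✓; ∠(FN, NZ) = 98.10° ✗; |NZ| = 23.20 ✓.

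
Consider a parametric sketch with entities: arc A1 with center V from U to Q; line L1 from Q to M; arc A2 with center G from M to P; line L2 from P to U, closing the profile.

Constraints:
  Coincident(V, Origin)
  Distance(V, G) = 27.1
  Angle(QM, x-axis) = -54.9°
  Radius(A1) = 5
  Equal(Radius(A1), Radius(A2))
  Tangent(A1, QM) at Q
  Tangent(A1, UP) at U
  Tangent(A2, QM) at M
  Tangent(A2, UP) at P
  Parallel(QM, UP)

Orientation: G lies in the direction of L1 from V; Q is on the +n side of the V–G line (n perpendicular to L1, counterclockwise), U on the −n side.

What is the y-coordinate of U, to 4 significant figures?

-2.875

The slot axis is L1's direction at -54.9°, so u = (cos -54.9°, sin -54.9°) = (0.5750, -0.8181) and n = (−sin -54.9°, cos -54.9°) = (0.8181, 0.5750). V is at the origin and G lies 27.1 along u from V, so G = 27.1·u = (15.58, -22.17). Tangency of A1 to both parallel lines with radius 5.0 puts Q and U at V ± 5.0·n: Q = (4.091, 2.875), U = (-4.091, -2.875). So U.y = -2.875.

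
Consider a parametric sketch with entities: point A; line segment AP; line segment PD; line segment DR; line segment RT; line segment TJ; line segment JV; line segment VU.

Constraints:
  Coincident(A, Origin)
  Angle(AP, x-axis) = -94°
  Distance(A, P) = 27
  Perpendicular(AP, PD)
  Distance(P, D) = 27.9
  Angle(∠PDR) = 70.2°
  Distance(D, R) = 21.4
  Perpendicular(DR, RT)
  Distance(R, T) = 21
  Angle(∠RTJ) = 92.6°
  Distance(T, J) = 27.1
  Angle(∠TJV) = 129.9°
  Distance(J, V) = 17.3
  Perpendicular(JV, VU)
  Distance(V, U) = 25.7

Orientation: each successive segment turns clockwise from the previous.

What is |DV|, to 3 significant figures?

19.8

A is at the origin; AP runs at -94.0° with length 27.0, so P = (-1.88, -26.9). AP is perpendicular to PD, so PD runs at 176°; with |PD| = 27.9, D = (-29.7, -25.0). ∠PDR = 70.2° gives DR at 66.2° from the x-axis; with |DR| = 21.4, R = (-21.1, -5.41). The perpendicularity gives RT at right angles to DR, so RT runs at -23.8°; with |RT| = 21.0, T = (-1.87, -13.9). ∠RTJ = 92.6° gives TJ at -111° from the x-axis; with |TJ| = 27.1, J = (-11.7, -39.1). ∠TJV = 129.9° gives JV at -161° from the x-axis; with |JV| = 17.3, V = (-28.1, -44.7). Then |DV| = |V − D| = 19.8.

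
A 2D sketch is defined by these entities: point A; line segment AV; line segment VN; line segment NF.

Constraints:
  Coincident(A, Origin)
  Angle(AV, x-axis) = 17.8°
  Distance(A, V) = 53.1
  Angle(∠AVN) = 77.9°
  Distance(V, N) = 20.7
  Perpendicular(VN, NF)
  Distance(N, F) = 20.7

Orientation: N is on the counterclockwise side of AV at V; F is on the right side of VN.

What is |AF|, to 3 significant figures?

73.2

A is at the origin; AV runs at 17.8° with length 53.1, so V = 53.1·(cos 17.8°, sin 17.8°) = (50.6, 16.2). ∠AVN = 77.9°, so VN runs at 17.8° + (180° − 77.9°) = 120° from the x-axis; with |VN| = 20.7, N = V + 20.7·(cos 120°, sin 120°) = (40.2, 34.2). VN ⟂ NF; with |NF| = 20.7 on the right of VN, F = N + 20.7·(0.867, 0.498) = (58.2, 44.5). Then |AF| = |F − A| = 73.2.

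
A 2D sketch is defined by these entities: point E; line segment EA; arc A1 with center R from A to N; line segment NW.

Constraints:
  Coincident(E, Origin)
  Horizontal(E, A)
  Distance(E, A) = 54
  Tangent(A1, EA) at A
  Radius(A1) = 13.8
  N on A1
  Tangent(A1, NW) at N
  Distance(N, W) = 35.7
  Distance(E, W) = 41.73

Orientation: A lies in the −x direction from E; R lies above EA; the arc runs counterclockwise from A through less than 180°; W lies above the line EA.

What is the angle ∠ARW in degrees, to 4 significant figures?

124.1°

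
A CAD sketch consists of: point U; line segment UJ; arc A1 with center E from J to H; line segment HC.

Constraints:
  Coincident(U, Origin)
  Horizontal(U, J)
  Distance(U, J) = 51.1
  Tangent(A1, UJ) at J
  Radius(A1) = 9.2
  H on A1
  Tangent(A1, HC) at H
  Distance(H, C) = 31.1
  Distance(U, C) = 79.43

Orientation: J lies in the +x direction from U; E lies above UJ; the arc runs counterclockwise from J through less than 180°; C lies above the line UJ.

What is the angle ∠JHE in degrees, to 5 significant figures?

56.414°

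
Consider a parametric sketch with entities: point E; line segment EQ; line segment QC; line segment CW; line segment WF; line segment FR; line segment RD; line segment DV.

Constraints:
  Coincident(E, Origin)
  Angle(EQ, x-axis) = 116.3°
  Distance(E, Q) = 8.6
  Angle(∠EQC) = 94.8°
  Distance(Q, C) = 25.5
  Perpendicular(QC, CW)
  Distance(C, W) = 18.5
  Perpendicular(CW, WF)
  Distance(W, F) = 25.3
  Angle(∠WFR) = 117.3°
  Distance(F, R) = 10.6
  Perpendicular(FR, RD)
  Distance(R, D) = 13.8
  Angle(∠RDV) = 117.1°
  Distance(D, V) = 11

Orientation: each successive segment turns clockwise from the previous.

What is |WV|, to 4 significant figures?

12.94

FR ⟂ RD, so RD runs at 58.40°; with |RD| = 13.8, D = (4.119, 9.280). ∠RDV = 117.1° gives DV at -4.500° from the x-axis; with |DV| = 11.0, V = (15.09, 8.417). Then |WV| = |V − W| = 12.94.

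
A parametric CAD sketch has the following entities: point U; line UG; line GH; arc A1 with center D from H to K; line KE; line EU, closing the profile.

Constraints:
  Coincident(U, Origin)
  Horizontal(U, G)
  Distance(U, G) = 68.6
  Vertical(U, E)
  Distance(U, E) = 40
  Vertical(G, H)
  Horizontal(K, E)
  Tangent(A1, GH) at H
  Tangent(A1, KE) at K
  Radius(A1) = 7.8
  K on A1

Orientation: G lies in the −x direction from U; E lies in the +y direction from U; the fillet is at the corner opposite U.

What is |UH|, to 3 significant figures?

75.8

U is at the origin; U and G share the same y with |UG| = 68.6 and G on the −x side, so G = (-68.6, 0.00). UE is vertical with |UE| = 40.0 and E on the +y side, so E = (0.00, 40.0). The virtual corner opposite U is at (-68.6, 40.0). Tangency of A1 to GH means the radius DH is perpendicular to GH and tangency of A1 to KE means the radius DK is perpendicular to KE, with radius 7.8, so the center D sits 7.8 in from both sides at D = (-60.8, 32.2). That places the tangent points at H = (-68.6, 32.2) on GH and K = (-60.8, 40.0) on KE. Then |UH| = |H − U| = 75.8.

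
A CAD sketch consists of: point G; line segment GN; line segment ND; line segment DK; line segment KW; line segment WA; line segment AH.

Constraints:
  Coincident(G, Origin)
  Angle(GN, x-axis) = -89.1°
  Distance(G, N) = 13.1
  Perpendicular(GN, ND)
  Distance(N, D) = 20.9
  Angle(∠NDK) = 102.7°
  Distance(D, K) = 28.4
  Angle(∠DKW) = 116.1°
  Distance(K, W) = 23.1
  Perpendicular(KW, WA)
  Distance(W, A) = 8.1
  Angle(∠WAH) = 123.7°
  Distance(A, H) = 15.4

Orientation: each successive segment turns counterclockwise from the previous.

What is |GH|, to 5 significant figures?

11.871

The perpendicularity gives WA at right angles to KW, so WA runs at -127.90°; with |WA| = 8.1, A = (3.7073, 22.828). ∠WAH = 123.7° gives AH at -71.600° from the x-axis; with |AH| = 15.4, H = (8.5683, 8.2154). Then |GH| = |H − G| = 11.871.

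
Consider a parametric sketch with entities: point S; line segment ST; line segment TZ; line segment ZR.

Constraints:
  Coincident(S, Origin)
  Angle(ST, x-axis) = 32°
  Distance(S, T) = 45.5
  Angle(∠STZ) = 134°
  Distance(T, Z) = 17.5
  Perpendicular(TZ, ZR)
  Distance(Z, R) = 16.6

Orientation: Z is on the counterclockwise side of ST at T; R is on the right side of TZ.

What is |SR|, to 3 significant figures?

69.6

∠STZ = 134.0°, so TZ runs at 32.0° + (180° − 134.0°) = 78.0° from the x-axis; with |TZ| = 17.5, Z = T + 17.5·(cos 78.0°, sin 78.0°) = (42.2, 41.2). TZ ⟂ ZR; with |ZR| = 16.6 on the right of TZ, R = Z + 16.6·(0.978, -0.208) = (58.5, 37.8). Then |SR| = |R − S| = 69.6.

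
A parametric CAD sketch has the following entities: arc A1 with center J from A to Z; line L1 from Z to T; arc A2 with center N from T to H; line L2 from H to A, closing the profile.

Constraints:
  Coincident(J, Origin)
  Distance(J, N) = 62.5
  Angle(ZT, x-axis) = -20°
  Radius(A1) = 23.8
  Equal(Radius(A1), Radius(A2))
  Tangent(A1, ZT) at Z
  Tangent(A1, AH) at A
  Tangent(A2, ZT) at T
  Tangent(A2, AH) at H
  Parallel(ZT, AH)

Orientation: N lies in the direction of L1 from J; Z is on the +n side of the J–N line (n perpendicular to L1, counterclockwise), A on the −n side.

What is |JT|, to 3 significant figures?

66.9

The slot axis is L1's direction at -20.0°, so u = (cos -20.0°, sin -20.0°) = (0.940, -0.342) and n = (−sin -20.0°, cos -20.0°) = (0.342, 0.940). J is at the origin and N lies 62.5 along u from J, so N = 62.5·u = (58.7, -21.4). Tangency of A1 to both parallel lines with radius 23.8 puts Z and A at J ± 23.8·n: Z = (8.14, 22.4), A = (-8.14, -22.4). Equal radii place T and H the same way about N: T = N + 23.8·n = (66.9, 0.988), H = N − 23.8·n = (50.6, -43.7). Then |JT| = |T − J| = 66.9.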